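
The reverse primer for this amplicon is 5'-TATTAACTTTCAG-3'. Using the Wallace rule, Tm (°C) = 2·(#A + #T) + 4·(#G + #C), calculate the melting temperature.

32°C

Scanning the sequence gives G=1, T=6, C=2, A=4.
A+T = 10, G+C = 3
Tm = 2×10 + 4×3 = 32°C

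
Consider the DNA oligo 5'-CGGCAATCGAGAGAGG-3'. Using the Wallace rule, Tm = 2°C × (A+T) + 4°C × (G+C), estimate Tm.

52°C

Counting bases: A=5, G=7, T=1, C=3
AT pairs contribute 6, GC pairs contribute 10.
Tm = 4·10 + 2·6 = 40 + 12 = 52°C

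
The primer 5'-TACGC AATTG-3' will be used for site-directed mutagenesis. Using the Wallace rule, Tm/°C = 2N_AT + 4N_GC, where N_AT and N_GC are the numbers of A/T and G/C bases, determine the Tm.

Base counts: G=2, A=3, T=3, C=2
So N_AT = 6 and N_GC = 4.
Tm = 4·4 + 2·6 = 16 + 12 = 28°C

28°C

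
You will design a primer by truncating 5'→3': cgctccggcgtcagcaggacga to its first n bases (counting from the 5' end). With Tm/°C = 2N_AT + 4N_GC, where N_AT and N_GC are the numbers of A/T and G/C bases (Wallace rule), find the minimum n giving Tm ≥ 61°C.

n = 18

First 17 bases: CGCTCCGGCGTCAGCAG → Tm = 60°C (< 61°C)
First 18 bases: CGCTCCGGCGTCAGCAGG → Tm = 64°C (≥ 61°C)
Each additional base adds 2°C (A/T) or 4°C (G/C), so Tm is non-decreasing in n; n = 18 is the first length to reach 61°C.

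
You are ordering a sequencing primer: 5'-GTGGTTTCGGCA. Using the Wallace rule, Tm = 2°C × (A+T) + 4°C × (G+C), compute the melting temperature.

Scanning the sequence gives T=4, C=2, A=1, G=5.
A+T = 5, G+C = 7
Tm = 2×5 + 4×7 = 38°C

38°C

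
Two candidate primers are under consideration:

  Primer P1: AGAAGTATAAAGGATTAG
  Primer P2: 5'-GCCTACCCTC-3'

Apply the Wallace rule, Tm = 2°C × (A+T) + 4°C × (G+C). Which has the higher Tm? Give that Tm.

Primer P1: A+T=13, G+C=5 → Tm = 2(13)+4(5) = 46°C
Primer P2: A+T=3, G+C=7 → Tm = 2(3)+4(7) = 34°C
46°C vs 34°C → primer P1 is higher.

Primer P1, 46°C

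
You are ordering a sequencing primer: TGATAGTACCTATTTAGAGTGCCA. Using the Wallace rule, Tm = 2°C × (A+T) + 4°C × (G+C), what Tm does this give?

66°C

Scanning the sequence gives G=5, C=4, A=7, T=8.
A+T = 15, G+C = 9
Tm = 2(15) + 4(9) = 30 + 36 = 66°C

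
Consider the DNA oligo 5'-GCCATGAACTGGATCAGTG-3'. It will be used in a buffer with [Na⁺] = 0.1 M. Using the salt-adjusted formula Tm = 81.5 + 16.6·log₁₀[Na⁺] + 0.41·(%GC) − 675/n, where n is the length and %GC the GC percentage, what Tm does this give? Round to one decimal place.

Length n = 19. Scanning the sequence gives A=5, T=4, G=6, C=4.
G+C = 10, so %GC = 10/19 × 100 = 52.632%
Salt term: 16.6 × (-1) = -16.6
GC term: 0.41 × 52.632 = 21.579; length term: −675/19 = −35.526
Tm = 81.5 + (-16.6) + 21.579 − 35.526 = 50.953 → 51.0°C

51.0°C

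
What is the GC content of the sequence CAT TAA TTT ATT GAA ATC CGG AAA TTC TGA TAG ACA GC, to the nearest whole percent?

T=12, A=14, C=6, G=6
G+C = 6 + 6 = 12 out of 38 bases
%GC = 12/38 × 100 = 31.58% ≈ 32%

32%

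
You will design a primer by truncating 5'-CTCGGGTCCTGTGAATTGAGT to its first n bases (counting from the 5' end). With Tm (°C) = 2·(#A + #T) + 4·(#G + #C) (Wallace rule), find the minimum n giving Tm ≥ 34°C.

First 9 bases: CTCGGGTCC → Tm = 32°C (< 34°C)
First 10 bases: CTCGGGTCCT → Tm = 34°C (≥ 34°C)
Each additional base adds 2°C (A/T) or 4°C (G/C), so Tm is non-decreasing in n; n = 10 is the first length to reach 34°C.

n = 10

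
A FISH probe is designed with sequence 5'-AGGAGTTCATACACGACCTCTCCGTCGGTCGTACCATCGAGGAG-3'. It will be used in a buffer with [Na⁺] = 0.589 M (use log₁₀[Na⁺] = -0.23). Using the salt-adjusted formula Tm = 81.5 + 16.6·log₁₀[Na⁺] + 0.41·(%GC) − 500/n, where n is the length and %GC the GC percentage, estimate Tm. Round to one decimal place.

Length n = 44. Scanning the sequence gives G=12, C=13, A=10, T=9.
G+C = 25, so %GC = 25/44 × 100 = 56.818%
Salt term: 16.6 × (-0.23) = -3.818
GC term: 0.41 × 56.818 = 23.295; length term: −500/44 = −11.364
Tm = 81.5 + (-3.818) + 23.295 − 11.364 = 89.613 → 89.6°C

89.6°C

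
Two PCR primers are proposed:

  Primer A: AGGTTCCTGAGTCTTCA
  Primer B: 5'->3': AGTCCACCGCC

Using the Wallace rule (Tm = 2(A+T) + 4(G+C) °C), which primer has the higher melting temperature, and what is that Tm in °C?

Primer A, 50°C

Primer A: A+T=9, G+C=8 → Tm = 2(9)+4(8) = 50°C
Primer B: A+T=3, G+C=8 → Tm = 2(3)+4(8) = 38°C
50°C vs 38°C → primer A is higher.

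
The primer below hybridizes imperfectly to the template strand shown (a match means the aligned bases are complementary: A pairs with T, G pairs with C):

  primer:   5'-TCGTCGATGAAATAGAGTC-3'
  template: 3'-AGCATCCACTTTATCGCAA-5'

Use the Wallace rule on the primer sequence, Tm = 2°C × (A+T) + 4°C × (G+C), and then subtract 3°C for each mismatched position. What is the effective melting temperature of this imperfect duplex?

Primer base counts: A=6, T=5, G=5, C=3 → A+T=11, G+C=8
Perfect-match Tm = 2(11) + 4(8) = 22 + 32 = 54°C
Mismatches (positions where the bases are not complementary): 4 (at positions 5, 7, 16, 19)
Effective Tm = 54 − 4×3 = 54 − 12 = 42°C

42°C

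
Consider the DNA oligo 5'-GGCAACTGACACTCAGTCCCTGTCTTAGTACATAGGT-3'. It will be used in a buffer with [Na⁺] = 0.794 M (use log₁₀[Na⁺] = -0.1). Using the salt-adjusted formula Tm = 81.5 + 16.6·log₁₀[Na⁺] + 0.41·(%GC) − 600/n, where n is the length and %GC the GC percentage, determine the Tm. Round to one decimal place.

Length n = 37. Counting bases: A=9, G=8, C=10, T=10
G+C = 18, so %GC = 18/37 × 100 = 48.649%
Salt term: 16.6 × (-0.1) = -1.66
GC term: 0.41 × 48.649 = 19.946; length term: −600/37 = −16.216
Tm = 81.5 + (-1.66) + 19.946 − 16.216 = 83.57 → 83.6°C

83.6°C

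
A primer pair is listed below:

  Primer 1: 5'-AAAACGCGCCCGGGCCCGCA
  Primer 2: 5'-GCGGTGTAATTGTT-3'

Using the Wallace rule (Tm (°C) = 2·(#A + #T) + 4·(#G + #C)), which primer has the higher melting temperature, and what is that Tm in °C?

Primer 1, 70°C

Primer 1: A+T=5, G+C=15 → Tm = 2(5)+4(15) = 70°C
Primer 2: A+T=8, G+C=6 → Tm = 2(8)+4(6) = 40°C
70°C vs 40°C → primer 1 is higher.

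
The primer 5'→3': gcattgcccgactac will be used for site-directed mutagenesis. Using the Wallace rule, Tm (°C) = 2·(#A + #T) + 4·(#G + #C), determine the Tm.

Scanning the sequence gives T=3, A=3, C=6, G=3.
AT pairs contribute 6, GC pairs contribute 9.
Tm = 2(6) + 4(9) = 12 + 36 = 48°C

48°C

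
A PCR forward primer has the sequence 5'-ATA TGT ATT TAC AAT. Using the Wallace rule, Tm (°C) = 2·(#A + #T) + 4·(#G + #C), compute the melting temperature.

34°C

A=6, T=7, G=1, C=1
AT pairs contribute 13, GC pairs contribute 2.
Tm = 2(13) + 4(2) = 26 + 8 = 34°C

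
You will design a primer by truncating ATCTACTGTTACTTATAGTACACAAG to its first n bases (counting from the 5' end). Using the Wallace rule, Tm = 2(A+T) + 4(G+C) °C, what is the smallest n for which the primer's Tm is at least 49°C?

First 19 bases: ATCTACTGTTACTTATAGT → Tm = 48°C (< 49°C)
First 20 bases: ATCTACTGTTACTTATAGTA → Tm = 50°C (≥ 49°C)
Since every base adds ≥2°C, Tm only increases with n, so the threshold is first crossed at n = 20.

n = 20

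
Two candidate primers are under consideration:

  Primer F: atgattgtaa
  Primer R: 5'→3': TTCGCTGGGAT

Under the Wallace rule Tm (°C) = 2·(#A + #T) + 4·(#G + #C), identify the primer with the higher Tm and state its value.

Primer F: A+T=8, G+C=2 → Tm = 2(8)+4(2) = 24°C
Primer R: A+T=5, G+C=6 → Tm = 2(5)+4(6) = 34°C
24°C vs 34°C → primer R is higher.

Primer R, 34°C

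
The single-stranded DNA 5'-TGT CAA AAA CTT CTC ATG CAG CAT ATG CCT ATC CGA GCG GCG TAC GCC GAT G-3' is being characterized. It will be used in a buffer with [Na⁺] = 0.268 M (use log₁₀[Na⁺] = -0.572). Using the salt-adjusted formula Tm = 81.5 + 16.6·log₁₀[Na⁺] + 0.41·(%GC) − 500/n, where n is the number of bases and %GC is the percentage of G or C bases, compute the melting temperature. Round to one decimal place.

Length n = 52. Counting bases: T=12, A=13, G=12, C=15
G+C = 27, so %GC = 27/52 × 100 = 51.923%
Salt term: 16.6 × (-0.572) = -9.495
GC term: 0.41 × 51.923 = 21.288; length term: −500/52 = −9.615
Tm = 81.5 + (-9.495) + 21.288 − 9.615 = 83.678 → 83.7°C

83.7°C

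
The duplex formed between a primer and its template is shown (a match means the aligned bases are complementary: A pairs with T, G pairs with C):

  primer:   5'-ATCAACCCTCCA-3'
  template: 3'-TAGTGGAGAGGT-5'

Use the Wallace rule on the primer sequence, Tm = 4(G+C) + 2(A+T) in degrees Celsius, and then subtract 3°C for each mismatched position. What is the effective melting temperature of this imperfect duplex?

30°C

Primer base counts: A=4, T=2, G=0, C=6 → A+T=6, G+C=6
Perfect-match Tm = 2(6) + 4(6) = 12 + 24 = 36°C
Mismatches (positions where the bases are not complementary): 2 (at positions 5, 7)
Effective Tm = 36 − 2×3 = 36 − 6 = 30°C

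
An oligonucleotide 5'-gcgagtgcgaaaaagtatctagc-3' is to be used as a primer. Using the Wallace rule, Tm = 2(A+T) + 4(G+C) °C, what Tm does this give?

68°C

Base counts: T=4, G=7, A=8, C=4
A+T = 12, G+C = 11
Tm = 4·11 + 2·12 = 44 + 24 = 68°C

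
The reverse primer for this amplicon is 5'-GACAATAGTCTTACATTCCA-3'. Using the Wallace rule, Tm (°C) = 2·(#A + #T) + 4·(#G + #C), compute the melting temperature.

Scanning the sequence gives T=6, C=5, A=7, G=2.
AT pairs contribute 13, GC pairs contribute 7.
Tm = 2×13 + 4×7 = 54°C

54°C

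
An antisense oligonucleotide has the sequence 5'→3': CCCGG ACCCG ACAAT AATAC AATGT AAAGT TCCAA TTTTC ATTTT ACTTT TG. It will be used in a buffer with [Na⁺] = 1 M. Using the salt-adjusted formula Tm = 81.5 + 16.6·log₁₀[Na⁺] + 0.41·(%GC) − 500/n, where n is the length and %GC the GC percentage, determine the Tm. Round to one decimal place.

Length n = 52. Base counts: G=6, T=18, C=12, A=16
G+C = 18, so %GC = 18/52 × 100 = 34.615%
Salt term: 16.6 × (0) = 0
GC term: 0.41 × 34.615 = 14.192; length term: −500/52 = −9.615
Tm = 81.5 + (0) + 14.192 − 9.615 = 86.077 → 86.1°C

86.1°C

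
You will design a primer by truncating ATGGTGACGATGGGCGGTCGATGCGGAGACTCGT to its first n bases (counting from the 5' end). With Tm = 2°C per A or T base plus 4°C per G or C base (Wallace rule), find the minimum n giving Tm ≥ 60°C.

n = 19

First 18 bases: ATGGTGACGATGGGCGGT → Tm = 58°C (< 60°C)
First 19 bases: ATGGTGACGATGGGCGGTC → Tm = 62°C (≥ 60°C)
Since every base adds ≥2°C, Tm only increases with n, so the threshold is first crossed at n = 19.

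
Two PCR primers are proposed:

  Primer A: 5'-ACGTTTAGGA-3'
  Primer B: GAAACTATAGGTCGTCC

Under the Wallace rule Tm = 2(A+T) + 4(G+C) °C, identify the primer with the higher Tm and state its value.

Primer A: A+T=6, G+C=4 → Tm = 2(6)+4(4) = 28°C
Primer B: A+T=9, G+C=8 → Tm = 2(9)+4(8) = 50°C
28°C vs 50°C → primer B is higher.

Primer B, 50°C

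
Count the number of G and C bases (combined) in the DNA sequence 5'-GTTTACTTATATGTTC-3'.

C=2, A=3, G=2, T=9
G+C = 2 + 2 = 4

4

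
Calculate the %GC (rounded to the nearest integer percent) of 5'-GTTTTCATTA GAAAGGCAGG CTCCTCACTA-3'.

43%

Counting bases: C=7, A=8, G=6, T=9
G+C = 6 + 7 = 13 out of 30 bases
%GC = 13/30 × 100 = 43.33% ≈ 43%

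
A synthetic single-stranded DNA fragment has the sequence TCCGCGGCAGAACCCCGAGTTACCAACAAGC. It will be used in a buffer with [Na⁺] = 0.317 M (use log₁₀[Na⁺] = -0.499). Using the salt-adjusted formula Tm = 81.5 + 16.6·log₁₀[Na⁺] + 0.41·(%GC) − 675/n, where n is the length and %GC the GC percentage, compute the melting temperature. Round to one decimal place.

Length n = 31. C=12, T=3, A=9, G=7
G+C = 19, so %GC = 19/31 × 100 = 61.29%
Salt term: 16.6 × (-0.499) = -8.283
GC term: 0.41 × 61.29 = 25.129; length term: −675/31 = −21.774
Tm = 81.5 + (-8.283) + 25.129 − 21.774 = 76.572 → 76.6°C

76.6°C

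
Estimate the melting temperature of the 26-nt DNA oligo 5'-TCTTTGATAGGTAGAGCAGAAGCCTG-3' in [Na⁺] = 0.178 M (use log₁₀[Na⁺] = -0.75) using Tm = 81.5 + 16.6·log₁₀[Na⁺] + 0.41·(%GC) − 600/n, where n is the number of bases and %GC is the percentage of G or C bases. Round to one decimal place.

Length n = 26. Counting bases: T=7, C=4, G=8, A=7
G+C = 12, so %GC = 12/26 × 100 = 46.154%
Salt term: 16.6 × (-0.75) = -12.45
GC term: 0.41 × 46.154 = 18.923; length term: −600/26 = −23.077
Tm = 81.5 + (-12.45) + 18.923 − 23.077 = 64.896 → 64.9°C

64.9°C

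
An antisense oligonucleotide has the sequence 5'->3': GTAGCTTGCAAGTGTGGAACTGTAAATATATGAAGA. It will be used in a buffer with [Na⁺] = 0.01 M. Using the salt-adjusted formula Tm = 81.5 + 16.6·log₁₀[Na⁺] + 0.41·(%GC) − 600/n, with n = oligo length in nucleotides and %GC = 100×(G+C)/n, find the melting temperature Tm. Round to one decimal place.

46.4°C

Length n = 36. Counting bases: A=13, T=10, G=10, C=3
G+C = 13, so %GC = 13/36 × 100 = 36.111%
Salt term: 16.6 × (-2) = -33.2
GC term: 0.41 × 36.111 = 14.806; length term: −600/36 = −16.667
Tm = 81.5 + (-33.2) + 14.806 − 16.667 = 46.439 → 46.4°C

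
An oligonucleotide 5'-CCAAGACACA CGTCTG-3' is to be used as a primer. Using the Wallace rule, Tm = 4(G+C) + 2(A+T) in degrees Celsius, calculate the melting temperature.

50°C

Scanning the sequence gives C=6, G=3, A=5, T=2.
AT pairs contribute 7, GC pairs contribute 9.
Tm = 2×7 + 4×9 = 50°C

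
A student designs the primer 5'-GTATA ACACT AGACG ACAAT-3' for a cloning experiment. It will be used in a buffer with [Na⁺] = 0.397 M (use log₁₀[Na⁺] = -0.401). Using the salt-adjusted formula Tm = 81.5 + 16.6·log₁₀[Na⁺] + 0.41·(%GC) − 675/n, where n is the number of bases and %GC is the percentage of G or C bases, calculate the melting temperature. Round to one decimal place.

Length n = 20. A=9, T=4, G=3, C=4
G+C = 7, so %GC = 7/20 × 100 = 35%
Salt term: 16.6 × (-0.401) = -6.657
GC term: 0.41 × 35 = 14.35; length term: −675/20 = −33.75
Tm = 81.5 + (-6.657) + 14.35 − 33.75 = 55.443 → 55.4°C

55.4°C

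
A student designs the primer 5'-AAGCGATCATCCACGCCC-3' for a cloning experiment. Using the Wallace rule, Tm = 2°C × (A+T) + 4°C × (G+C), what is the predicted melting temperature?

Counting bases: T=2, C=8, A=5, G=3
So N_AT = 7 and N_GC = 11.
Tm = 2×7 + 4×11 = 58°C

58°C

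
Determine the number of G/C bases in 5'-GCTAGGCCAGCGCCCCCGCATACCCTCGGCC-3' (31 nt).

T=3, G=8, C=16, A=4
Total G or C: 8 + 16 = 24

24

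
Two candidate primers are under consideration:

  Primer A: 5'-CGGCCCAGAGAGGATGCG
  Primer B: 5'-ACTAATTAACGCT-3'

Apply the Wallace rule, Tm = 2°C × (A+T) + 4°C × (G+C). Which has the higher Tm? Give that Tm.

Primer A, 62°C

Primer A: A+T=5, G+C=13 → Tm = 2(5)+4(13) = 62°C
Primer B: A+T=9, G+C=4 → Tm = 2(9)+4(4) = 34°C
62°C vs 34°C → primer A is higher.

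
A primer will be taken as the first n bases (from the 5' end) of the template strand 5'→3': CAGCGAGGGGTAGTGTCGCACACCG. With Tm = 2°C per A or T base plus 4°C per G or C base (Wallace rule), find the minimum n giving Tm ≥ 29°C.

First 8 bases: CAGCGAGG → Tm = 28°C (< 29°C)
First 9 bases: CAGCGAGGG → Tm = 32°C (≥ 29°C)
Since every base adds ≥2°C, Tm only increases with n, so the threshold is first crossed at n = 9.

n = 9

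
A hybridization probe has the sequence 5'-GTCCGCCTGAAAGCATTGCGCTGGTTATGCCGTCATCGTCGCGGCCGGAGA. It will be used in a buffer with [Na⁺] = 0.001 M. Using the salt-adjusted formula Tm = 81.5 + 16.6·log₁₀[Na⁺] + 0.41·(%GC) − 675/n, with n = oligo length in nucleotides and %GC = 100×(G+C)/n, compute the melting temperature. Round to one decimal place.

Length n = 51. Scanning the sequence gives C=15, T=11, A=8, G=17.
G+C = 32, so %GC = 32/51 × 100 = 62.745%
Salt term: 16.6 × (-3) = -49.8
GC term: 0.41 × 62.745 = 25.725; length term: −675/51 = −13.235
Tm = 81.5 + (-49.8) + 25.725 − 13.235 = 44.19 → 44.2°C

44.2°C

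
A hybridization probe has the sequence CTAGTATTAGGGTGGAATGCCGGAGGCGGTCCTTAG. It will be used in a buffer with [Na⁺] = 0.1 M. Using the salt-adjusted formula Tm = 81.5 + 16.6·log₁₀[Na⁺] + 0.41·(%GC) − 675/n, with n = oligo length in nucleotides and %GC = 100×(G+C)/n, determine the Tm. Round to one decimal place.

68.9°C

Length n = 36. Scanning the sequence gives A=7, C=6, T=9, G=14.
G+C = 20, so %GC = 20/36 × 100 = 55.556%
Salt term: 16.6 × (-1) = -16.6
GC term: 0.41 × 55.556 = 22.778; length term: −675/36 = −18.75
Tm = 81.5 + (-16.6) + 22.778 − 18.75 = 68.928 → 68.9°C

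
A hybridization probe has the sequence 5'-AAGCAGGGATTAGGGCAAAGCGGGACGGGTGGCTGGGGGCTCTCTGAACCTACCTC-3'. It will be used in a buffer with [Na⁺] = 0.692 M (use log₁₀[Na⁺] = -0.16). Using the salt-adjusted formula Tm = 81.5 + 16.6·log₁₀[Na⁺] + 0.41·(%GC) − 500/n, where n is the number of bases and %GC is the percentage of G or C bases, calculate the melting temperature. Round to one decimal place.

95.5°C

Length n = 56. Scanning the sequence gives A=12, T=9, G=22, C=13.
G+C = 35, so %GC = 35/56 × 100 = 62.5%
Salt term: 16.6 × (-0.16) = -2.656
GC term: 0.41 × 62.5 = 25.625; length term: −500/56 = −8.929
Tm = 81.5 + (-2.656) + 25.625 − 8.929 = 95.54 → 95.5°C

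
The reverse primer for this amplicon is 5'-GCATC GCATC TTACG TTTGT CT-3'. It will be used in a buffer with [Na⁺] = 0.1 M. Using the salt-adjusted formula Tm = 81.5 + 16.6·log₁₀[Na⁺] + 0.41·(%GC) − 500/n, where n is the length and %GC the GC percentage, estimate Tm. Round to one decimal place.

60.8°C

Length n = 22. Base counts: G=4, A=3, T=9, C=6
G+C = 10, so %GC = 10/22 × 100 = 45.455%
Salt term: 16.6 × (-1) = -16.6
GC term: 0.41 × 45.455 = 18.637; length term: −500/22 = −22.727
Tm = 81.5 + (-16.6) + 18.637 − 22.727 = 60.81 → 60.8°C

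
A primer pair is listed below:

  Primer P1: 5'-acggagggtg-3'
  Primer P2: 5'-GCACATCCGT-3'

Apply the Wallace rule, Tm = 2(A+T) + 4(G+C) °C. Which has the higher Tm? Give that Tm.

Primer P1, 34°C

Primer P1: A+T=3, G+C=7 → Tm = 2(3)+4(7) = 34°C
Primer P2: A+T=4, G+C=6 → Tm = 2(4)+4(6) = 32°C
34°C vs 32°C → primer P1 is higher.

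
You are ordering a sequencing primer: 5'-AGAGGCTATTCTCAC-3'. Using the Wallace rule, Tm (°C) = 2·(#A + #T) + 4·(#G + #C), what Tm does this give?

44°C

Counting bases: C=4, G=3, T=4, A=4
AT pairs contribute 8, GC pairs contribute 7.
Tm = 4·7 + 2·8 = 28 + 16 = 44°C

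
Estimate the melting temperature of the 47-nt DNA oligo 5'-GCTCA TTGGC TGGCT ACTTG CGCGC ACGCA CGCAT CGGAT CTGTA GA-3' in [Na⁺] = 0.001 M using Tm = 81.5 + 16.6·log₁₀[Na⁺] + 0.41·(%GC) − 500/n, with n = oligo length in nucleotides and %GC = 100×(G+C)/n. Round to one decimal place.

Length n = 47. Counting bases: G=14, C=14, T=11, A=8
G+C = 28, so %GC = 28/47 × 100 = 59.574%
Salt term: 16.6 × (-3) = -49.8
GC term: 0.41 × 59.574 = 24.425; length term: −500/47 = −10.638
Tm = 81.5 + (-49.8) + 24.425 − 10.638 = 45.487 → 45.5°C

45.5°C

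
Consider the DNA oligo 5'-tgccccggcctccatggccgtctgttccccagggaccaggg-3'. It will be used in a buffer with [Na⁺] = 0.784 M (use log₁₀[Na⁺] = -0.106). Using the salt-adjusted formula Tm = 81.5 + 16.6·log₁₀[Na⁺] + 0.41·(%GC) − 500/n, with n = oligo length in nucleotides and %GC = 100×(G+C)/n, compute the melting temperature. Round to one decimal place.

97.5°C

Length n = 41. Counting bases: A=4, C=17, G=13, T=7
G+C = 30, so %GC = 30/41 × 100 = 73.171%
Salt term: 16.6 × (-0.106) = -1.76
GC term: 0.41 × 73.171 = 30; length term: −500/41 = −12.195
Tm = 81.5 + (-1.76) + 30 − 12.195 = 97.545 → 97.5°C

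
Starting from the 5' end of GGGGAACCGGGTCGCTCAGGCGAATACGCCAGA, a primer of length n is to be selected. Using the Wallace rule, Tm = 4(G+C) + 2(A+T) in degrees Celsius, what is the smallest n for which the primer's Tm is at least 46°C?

First 12 bases: GGGGAACCGGGT → Tm = 42°C (< 46°C)
First 13 bases: GGGGAACCGGGTC → Tm = 46°C (≥ 46°C)
Each additional base adds 2°C (A/T) or 4°C (G/C), so Tm is non-decreasing in n; n = 13 is the first length to reach 46°C.

n = 13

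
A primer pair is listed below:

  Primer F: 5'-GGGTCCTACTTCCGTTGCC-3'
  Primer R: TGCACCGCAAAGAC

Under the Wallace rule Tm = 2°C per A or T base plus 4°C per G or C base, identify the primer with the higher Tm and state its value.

Primer F: A+T=7, G+C=12 → Tm = 2(7)+4(12) = 62°C
Primer R: A+T=6, G+C=8 → Tm = 2(6)+4(8) = 44°C
62°C vs 44°C → primer F is higher.

Primer F, 62°C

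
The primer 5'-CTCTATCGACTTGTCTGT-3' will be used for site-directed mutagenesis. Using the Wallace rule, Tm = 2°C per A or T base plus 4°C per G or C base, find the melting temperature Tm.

52°C

Base counts: T=8, G=3, C=5, A=2
AT pairs contribute 10, GC pairs contribute 8.
Tm = 2(10) + 4(8) = 20 + 32 = 52°C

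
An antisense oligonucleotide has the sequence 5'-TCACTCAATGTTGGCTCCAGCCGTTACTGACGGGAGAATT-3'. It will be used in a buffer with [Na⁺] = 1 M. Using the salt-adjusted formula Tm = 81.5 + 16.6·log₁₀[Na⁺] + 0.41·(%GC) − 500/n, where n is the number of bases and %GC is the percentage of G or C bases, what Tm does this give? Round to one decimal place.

89.5°C

Length n = 40. C=10, A=9, T=11, G=10
G+C = 20, so %GC = 20/40 × 100 = 50%
Salt term: 16.6 × (0) = 0
GC term: 0.41 × 50 = 20.5; length term: −500/40 = −12.5
Tm = 81.5 + (0) + 20.5 − 12.5 = 89.5 → 89.5°C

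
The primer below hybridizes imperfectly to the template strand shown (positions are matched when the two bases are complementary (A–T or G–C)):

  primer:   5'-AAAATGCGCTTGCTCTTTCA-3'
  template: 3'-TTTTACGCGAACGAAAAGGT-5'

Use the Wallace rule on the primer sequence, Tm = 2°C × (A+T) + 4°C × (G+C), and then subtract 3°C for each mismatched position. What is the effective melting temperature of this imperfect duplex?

Primer base counts: A=5, T=7, G=3, C=5 → A+T=12, G+C=8
Perfect-match Tm = 2(12) + 4(8) = 24 + 32 = 56°C
Mismatches (positions where the bases are not complementary): 2 (at positions 15, 18)
Effective Tm = 56 − 2×3 = 56 − 6 = 50°C

50°C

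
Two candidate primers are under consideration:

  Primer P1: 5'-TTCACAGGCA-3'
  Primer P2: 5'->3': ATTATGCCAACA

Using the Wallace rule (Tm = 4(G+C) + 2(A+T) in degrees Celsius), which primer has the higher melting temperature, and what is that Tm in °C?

Primer P2, 32°C

Primer P1: A+T=5, G+C=5 → Tm = 2(5)+4(5) = 30°C
Primer P2: A+T=8, G+C=4 → Tm = 2(8)+4(4) = 32°C
30°C vs 32°C → primer P2 is higher.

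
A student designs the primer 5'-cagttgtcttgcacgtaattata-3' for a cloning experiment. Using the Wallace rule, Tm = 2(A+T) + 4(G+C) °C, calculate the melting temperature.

Scanning the sequence gives A=6, T=9, C=4, G=4.
So N_AT = 15 and N_GC = 8.
Tm = 2(15) + 4(8) = 30 + 32 = 62°C

62°C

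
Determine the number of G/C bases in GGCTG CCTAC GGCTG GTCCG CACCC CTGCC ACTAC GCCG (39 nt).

29

C=18, G=11, A=4, T=6
Total G or C: 11 + 18 = 29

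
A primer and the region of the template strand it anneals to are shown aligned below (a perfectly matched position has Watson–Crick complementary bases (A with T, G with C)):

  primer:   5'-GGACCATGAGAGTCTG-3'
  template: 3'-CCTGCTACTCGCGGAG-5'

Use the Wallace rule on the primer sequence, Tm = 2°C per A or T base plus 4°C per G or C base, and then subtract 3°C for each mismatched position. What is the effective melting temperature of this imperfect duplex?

38°C

Primer base counts: A=4, T=3, G=6, C=3 → A+T=7, G+C=9
Perfect-match Tm = 2(7) + 4(9) = 14 + 36 = 50°C
Mismatches (positions where the bases are not complementary): 4 (at positions 5, 11, 13, 16)
Effective Tm = 50 − 4×3 = 50 − 12 = 38°C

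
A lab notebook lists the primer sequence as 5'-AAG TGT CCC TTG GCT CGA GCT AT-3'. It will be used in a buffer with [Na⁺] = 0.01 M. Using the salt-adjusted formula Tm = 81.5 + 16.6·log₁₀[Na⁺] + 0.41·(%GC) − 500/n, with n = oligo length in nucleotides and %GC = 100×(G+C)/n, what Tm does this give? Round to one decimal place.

48.0°C

Length n = 23. Base counts: T=7, G=6, A=4, C=6
G+C = 12, so %GC = 12/23 × 100 = 52.174%
Salt term: 16.6 × (-2) = -33.2
GC term: 0.41 × 52.174 = 21.391; length term: −500/23 = −21.739
Tm = 81.5 + (-33.2) + 21.391 − 21.739 = 47.952 → 48.0°C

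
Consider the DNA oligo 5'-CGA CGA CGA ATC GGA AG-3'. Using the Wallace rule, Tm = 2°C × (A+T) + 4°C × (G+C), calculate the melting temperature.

C=4, T=1, G=6, A=6
So N_AT = 7 and N_GC = 10.
Tm = 4·10 + 2·7 = 40 + 14 = 54°C

54°C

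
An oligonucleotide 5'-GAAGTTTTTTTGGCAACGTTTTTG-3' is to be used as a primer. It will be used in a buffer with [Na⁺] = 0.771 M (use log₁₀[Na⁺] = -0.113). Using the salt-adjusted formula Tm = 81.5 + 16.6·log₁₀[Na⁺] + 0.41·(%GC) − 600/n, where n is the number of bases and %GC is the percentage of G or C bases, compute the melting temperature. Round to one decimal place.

Length n = 24. A=4, C=2, G=6, T=12
G+C = 8, so %GC = 8/24 × 100 = 33.333%
Salt term: 16.6 × (-0.113) = -1.876
GC term: 0.41 × 33.333 = 13.667; length term: −600/24 = −25
Tm = 81.5 + (-1.876) + 13.667 − 25 = 68.291 → 68.3°C

68.3°C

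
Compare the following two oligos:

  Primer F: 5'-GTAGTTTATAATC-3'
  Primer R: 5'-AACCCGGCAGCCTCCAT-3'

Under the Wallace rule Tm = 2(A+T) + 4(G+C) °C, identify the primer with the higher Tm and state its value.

Primer R, 56°C

Primer F: A+T=10, G+C=3 → Tm = 2(10)+4(3) = 32°C
Primer R: A+T=6, G+C=11 → Tm = 2(6)+4(11) = 56°C
32°C vs 56°C → primer R is higher.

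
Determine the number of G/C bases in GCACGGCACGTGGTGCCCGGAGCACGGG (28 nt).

Scanning the sequence gives G=13, A=4, T=2, C=9.
G+C = 13 + 9 = 22

22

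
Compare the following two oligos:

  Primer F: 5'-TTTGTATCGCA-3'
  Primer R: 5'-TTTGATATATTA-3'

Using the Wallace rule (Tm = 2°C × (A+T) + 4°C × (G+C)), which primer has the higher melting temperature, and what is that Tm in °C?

Primer F: A+T=7, G+C=4 → Tm = 2(7)+4(4) = 30°C
Primer R: A+T=11, G+C=1 → Tm = 2(11)+4(1) = 26°C
30°C vs 26°C → primer F is higher.

Primer F, 30°C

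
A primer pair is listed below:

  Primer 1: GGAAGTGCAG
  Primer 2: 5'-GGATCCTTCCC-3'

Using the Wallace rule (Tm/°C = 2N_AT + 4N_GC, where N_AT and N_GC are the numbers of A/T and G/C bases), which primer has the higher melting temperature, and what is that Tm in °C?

Primer 1: A+T=4, G+C=6 → Tm = 2(4)+4(6) = 32°C
Primer 2: A+T=4, G+C=7 → Tm = 2(4)+4(7) = 36°C
32°C vs 36°C → primer 2 is higher.

Primer 2, 36°C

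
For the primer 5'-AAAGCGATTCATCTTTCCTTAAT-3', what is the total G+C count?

7

Counting bases: T=9, A=7, G=2, C=5
G+C = 2 + 5 = 7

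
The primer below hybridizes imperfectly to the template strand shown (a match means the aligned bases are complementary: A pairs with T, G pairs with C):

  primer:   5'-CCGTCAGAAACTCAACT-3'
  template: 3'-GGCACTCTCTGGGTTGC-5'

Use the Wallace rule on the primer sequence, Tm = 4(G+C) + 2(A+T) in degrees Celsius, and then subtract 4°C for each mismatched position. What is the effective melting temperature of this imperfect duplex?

34°C

Primer base counts: A=6, T=3, G=2, C=6 → A+T=9, G+C=8
Perfect-match Tm = 2(9) + 4(8) = 18 + 32 = 50°C
Mismatches (positions where the bases are not complementary): 4 (at positions 5, 9, 12, 17)
Effective Tm = 50 − 4×4 = 50 − 16 = 34°C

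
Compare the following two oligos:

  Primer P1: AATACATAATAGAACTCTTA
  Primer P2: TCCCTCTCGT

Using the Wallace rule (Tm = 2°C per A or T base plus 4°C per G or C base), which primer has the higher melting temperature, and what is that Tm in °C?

Primer P1: A+T=16, G+C=4 → Tm = 2(16)+4(4) = 48°C
Primer P2: A+T=4, G+C=6 → Tm = 2(4)+4(6) = 32°C
48°C vs 32°C → primer P1 is higher.

Primer P1, 48°C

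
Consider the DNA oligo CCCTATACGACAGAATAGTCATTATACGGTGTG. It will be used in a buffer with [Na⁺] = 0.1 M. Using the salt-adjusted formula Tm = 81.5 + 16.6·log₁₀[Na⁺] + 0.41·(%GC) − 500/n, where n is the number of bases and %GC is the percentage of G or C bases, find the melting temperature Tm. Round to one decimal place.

67.1°C

Length n = 33. Counting bases: G=7, A=10, T=9, C=7
G+C = 14, so %GC = 14/33 × 100 = 42.424%
Salt term: 16.6 × (-1) = -16.6
GC term: 0.41 × 42.424 = 17.394; length term: −500/33 = −15.152
Tm = 81.5 + (-16.6) + 17.394 − 15.152 = 67.142 → 67.1°C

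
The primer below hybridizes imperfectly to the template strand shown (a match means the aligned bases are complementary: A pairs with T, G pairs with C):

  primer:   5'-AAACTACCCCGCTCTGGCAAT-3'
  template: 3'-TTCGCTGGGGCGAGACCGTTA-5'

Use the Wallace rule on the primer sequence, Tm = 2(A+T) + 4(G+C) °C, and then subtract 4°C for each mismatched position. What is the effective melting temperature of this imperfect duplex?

56°C

Primer base counts: A=6, T=4, G=3, C=8 → A+T=10, G+C=11
Perfect-match Tm = 2(10) + 4(11) = 20 + 44 = 64°C
Mismatches (positions where the bases are not complementary): 2 (at positions 3, 5)
Effective Tm = 64 − 2×4 = 64 − 8 = 56°C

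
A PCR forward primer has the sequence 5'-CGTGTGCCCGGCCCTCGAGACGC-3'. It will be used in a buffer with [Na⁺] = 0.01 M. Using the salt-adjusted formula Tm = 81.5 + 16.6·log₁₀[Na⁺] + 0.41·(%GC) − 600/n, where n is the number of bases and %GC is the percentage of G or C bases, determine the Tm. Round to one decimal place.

54.3°C

Length n = 23. A=2, C=10, G=8, T=3
G+C = 18, so %GC = 18/23 × 100 = 78.261%
Salt term: 16.6 × (-2) = -33.2
GC term: 0.41 × 78.261 = 32.087; length term: −600/23 = −26.087
Tm = 81.5 + (-33.2) + 32.087 − 26.087 = 54.3 → 54.3°C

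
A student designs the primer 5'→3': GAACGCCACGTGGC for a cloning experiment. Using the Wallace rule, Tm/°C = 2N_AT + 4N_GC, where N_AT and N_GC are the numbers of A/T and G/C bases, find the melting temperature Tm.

48°C

Base counts: G=5, T=1, A=3, C=5
AT pairs contribute 4, GC pairs contribute 10.
Tm = 2×4 + 4×10 = 48°C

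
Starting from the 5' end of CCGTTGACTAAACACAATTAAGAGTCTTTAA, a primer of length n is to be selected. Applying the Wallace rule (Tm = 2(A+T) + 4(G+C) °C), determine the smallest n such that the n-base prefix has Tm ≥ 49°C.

First 17 bases: CCGTTGACTAAACACAA → Tm = 48°C (< 49°C)
First 18 bases: CCGTTGACTAAACACAAT → Tm = 50°C (≥ 49°C)
Since every base adds ≥2°C, Tm only increases with n, so the threshold is first crossed at n = 18.

n = 18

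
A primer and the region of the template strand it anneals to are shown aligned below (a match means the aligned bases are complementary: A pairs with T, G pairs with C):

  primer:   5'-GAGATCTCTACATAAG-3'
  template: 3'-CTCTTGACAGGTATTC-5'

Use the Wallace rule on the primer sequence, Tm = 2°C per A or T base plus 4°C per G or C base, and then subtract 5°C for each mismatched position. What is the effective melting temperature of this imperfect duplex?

29°C

Primer base counts: A=6, T=4, G=3, C=3 → A+T=10, G+C=6
Perfect-match Tm = 2(10) + 4(6) = 20 + 24 = 44°C
Mismatches (positions where the bases are not complementary): 3 (at positions 5, 8, 10)
Effective Tm = 44 − 3×5 = 44 − 15 = 29°C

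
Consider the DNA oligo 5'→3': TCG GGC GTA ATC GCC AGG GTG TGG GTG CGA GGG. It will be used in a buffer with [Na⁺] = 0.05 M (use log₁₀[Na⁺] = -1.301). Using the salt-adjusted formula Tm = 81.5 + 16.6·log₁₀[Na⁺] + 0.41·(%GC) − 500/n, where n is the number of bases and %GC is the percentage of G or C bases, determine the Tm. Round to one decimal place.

Length n = 33. Counting bases: A=4, T=6, G=17, C=6
G+C = 23, so %GC = 23/33 × 100 = 69.697%
Salt term: 16.6 × (-1.301) = -21.597
GC term: 0.41 × 69.697 = 28.576; length term: −500/33 = −15.152
Tm = 81.5 + (-21.597) + 28.576 − 15.152 = 73.327 → 73.3°C

73.3°C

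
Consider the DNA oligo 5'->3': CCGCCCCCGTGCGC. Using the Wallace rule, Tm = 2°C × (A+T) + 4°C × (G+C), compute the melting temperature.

54°C

Counting bases: C=9, A=0, T=1, G=4
AT pairs contribute 1, GC pairs contribute 13.
Tm = 2×1 + 4×13 = 54°C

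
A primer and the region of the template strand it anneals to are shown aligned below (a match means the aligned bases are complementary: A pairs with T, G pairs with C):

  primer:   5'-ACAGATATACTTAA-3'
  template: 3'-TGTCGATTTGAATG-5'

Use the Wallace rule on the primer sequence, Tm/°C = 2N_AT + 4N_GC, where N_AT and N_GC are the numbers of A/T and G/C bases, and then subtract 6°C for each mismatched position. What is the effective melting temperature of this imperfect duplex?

16°C

Primer base counts: A=7, T=4, G=1, C=2 → A+T=11, G+C=3
Perfect-match Tm = 2(11) + 4(3) = 22 + 12 = 34°C
Mismatches (positions where the bases are not complementary): 3 (at positions 5, 8, 14)
Effective Tm = 34 − 3×6 = 34 − 18 = 16°C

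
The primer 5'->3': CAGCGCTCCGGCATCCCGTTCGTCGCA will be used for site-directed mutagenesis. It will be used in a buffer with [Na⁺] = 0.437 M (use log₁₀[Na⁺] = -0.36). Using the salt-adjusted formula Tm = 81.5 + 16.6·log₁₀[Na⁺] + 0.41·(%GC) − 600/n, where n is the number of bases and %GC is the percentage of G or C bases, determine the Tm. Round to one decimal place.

Length n = 27. T=5, A=3, G=7, C=12
G+C = 19, so %GC = 19/27 × 100 = 70.37%
Salt term: 16.6 × (-0.36) = -5.976
GC term: 0.41 × 70.37 = 28.852; length term: −600/27 = −22.222
Tm = 81.5 + (-5.976) + 28.852 − 22.222 = 82.154 → 82.2°C

82.2°C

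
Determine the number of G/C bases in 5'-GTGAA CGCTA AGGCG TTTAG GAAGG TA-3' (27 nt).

Scanning the sequence gives C=3, T=6, A=8, G=10.
Total G or C: 10 + 3 = 13

13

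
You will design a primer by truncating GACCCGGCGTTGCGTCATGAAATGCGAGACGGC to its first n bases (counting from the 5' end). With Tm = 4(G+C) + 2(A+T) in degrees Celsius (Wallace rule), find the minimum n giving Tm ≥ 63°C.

First 18 bases: GACCCGGCGTTGCGTCAT → Tm = 60°C (< 63°C)
First 19 bases: GACCCGGCGTTGCGTCATG → Tm = 64°C (≥ 63°C)
Each additional base adds 2°C (A/T) or 4°C (G/C), so Tm is non-decreasing in n; n = 19 is the first length to reach 63°C.

n = 19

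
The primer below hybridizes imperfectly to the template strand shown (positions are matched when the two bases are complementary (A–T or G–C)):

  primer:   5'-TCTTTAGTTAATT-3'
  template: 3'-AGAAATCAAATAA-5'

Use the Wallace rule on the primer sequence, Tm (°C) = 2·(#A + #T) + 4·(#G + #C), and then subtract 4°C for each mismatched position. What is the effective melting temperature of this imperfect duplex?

Primer base counts: A=3, T=8, G=1, C=1 → A+T=11, G+C=2
Perfect-match Tm = 2(11) + 4(2) = 22 + 8 = 30°C
Mismatches (positions where the bases are not complementary): 1 (at position 10)
Effective Tm = 30 − 1×4 = 30 − 4 = 26°C

26°C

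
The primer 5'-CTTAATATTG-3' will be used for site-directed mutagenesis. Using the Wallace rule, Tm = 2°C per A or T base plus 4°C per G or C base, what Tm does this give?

C=1, G=1, T=5, A=3
AT pairs contribute 8, GC pairs contribute 2.
Tm = 4·2 + 2·8 = 8 + 16 = 24°C

24°C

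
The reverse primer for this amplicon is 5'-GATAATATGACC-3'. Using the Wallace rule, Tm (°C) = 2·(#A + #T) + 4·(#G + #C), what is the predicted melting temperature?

Scanning the sequence gives T=3, C=2, A=5, G=2.
AT pairs contribute 8, GC pairs contribute 4.
Tm = 4·4 + 2·8 = 16 + 16 = 32°C

32°C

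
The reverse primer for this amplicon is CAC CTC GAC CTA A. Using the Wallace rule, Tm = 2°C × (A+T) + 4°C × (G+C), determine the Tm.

Counting bases: A=4, C=6, G=1, T=2
AT pairs contribute 6, GC pairs contribute 7.
Tm = 2×6 + 4×7 = 40°C

40°C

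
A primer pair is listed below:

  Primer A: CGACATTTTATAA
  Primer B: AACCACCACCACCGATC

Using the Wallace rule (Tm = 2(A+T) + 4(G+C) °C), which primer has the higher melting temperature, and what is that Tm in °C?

Primer A: A+T=10, G+C=3 → Tm = 2(10)+4(3) = 32°C
Primer B: A+T=7, G+C=10 → Tm = 2(7)+4(10) = 54°C
32°C vs 54°C → primer B is higher.

Primer B, 54°C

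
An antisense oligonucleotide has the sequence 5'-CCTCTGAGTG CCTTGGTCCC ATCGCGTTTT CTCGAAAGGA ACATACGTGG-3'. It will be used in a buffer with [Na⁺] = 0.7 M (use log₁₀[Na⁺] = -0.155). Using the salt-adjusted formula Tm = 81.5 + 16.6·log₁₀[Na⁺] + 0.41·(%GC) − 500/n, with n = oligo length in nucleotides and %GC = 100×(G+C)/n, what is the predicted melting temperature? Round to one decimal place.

91.1°C

Length n = 50. Counting bases: G=13, A=9, C=14, T=14
G+C = 27, so %GC = 27/50 × 100 = 54%
Salt term: 16.6 × (-0.155) = -2.573
GC term: 0.41 × 54 = 22.14; length term: −500/50 = −10
Tm = 81.5 + (-2.573) + 22.14 − 10 = 91.067 → 91.1°C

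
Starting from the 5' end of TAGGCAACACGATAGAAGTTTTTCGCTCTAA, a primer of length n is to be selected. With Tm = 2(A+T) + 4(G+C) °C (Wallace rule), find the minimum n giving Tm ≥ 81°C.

First 28 bases: TAGGCAACACGATAGAAGTTTTTCGCTC → Tm = 80°C (< 81°C)
First 29 bases: TAGGCAACACGATAGAAGTTTTTCGCTCT → Tm = 82°C (≥ 81°C)
Each additional base adds 2°C (A/T) or 4°C (G/C), so Tm is non-decreasing in n; n = 29 is the first length to reach 81°C.

n = 29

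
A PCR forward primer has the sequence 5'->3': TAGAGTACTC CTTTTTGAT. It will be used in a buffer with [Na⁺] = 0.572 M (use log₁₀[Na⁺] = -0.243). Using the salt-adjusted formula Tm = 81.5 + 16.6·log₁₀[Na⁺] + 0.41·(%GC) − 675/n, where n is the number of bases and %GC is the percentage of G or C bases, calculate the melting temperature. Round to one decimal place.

54.9°C

Length n = 19. Base counts: G=3, T=9, A=4, C=3
G+C = 6, so %GC = 6/19 × 100 = 31.579%
Salt term: 16.6 × (-0.243) = -4.034
GC term: 0.41 × 31.579 = 12.947; length term: −675/19 = −35.526
Tm = 81.5 + (-4.034) + 12.947 − 35.526 = 54.887 → 54.9°C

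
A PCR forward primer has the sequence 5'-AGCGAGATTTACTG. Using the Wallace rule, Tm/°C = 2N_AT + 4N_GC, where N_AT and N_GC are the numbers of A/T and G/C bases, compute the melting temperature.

C=2, T=4, A=4, G=4
AT pairs contribute 8, GC pairs contribute 6.
Tm = 2(8) + 4(6) = 16 + 24 = 40°C

40°C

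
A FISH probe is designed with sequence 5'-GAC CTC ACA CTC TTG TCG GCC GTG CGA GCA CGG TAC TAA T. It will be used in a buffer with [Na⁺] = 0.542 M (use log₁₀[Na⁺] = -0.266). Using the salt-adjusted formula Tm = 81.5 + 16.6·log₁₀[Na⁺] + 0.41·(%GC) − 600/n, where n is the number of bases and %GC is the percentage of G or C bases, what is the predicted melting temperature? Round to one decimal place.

Length n = 40. Scanning the sequence gives A=8, T=9, G=10, C=13.
G+C = 23, so %GC = 23/40 × 100 = 57.5%
Salt term: 16.6 × (-0.266) = -4.416
GC term: 0.41 × 57.5 = 23.575; length term: −600/40 = −15
Tm = 81.5 + (-4.416) + 23.575 − 15 = 85.659 → 85.7°C

85.7°C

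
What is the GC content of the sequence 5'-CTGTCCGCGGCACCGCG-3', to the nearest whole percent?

Counting bases: C=8, A=1, T=2, G=6
G+C = 6 + 8 = 14 out of 17 bases
%GC = 14/17 × 100 = 82.35% ≈ 82%

82%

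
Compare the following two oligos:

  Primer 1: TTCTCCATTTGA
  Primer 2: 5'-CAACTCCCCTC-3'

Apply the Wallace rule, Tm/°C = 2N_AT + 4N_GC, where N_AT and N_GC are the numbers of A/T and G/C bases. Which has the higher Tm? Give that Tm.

Primer 1: A+T=8, G+C=4 → Tm = 2(8)+4(4) = 32°C
Primer 2: A+T=4, G+C=7 → Tm = 2(4)+4(7) = 36°C
32°C vs 36°C → primer 2 is higher.

Primer 2, 36°C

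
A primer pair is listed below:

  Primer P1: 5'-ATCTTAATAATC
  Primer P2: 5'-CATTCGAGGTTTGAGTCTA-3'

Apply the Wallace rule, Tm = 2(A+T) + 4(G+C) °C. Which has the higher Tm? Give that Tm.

Primer P2, 54°C

Primer P1: A+T=10, G+C=2 → Tm = 2(10)+4(2) = 28°C
Primer P2: A+T=11, G+C=8 → Tm = 2(11)+4(8) = 54°C
28°C vs 54°C → primer P2 is higher.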